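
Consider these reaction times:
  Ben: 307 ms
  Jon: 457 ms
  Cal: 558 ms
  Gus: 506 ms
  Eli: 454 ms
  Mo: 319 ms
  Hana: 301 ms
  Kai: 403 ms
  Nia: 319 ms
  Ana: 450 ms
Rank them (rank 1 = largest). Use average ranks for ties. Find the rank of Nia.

7.5

Sorted (descending): 558, 506, 457, 454, 450, 403, 319, 319, 307, 301
The 2 values of 319 occupy positions 7–8 → average rank (7+8)/2 = 7.5.
Nia has value 319 ms → rank 7.5.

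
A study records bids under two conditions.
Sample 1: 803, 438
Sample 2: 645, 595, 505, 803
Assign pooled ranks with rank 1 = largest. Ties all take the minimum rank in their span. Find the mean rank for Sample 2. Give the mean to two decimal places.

3.25

Sorted (descending): 803, 803, 645, 595, 505, 438
The 2 values of 803 occupy positions 1–2 → each gets rank 1.
Sample 2 values → pooled ranks: 645→3, 595→4, 505→5, 803→1
Mean rank = (3 + 4 + 5 + 1) / 4 = 3.25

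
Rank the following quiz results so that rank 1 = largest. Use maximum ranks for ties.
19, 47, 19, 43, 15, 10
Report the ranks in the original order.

4, 1, 4, 2, 5, 6

Sorted (descending): 47, 43, 19, 19, 15, 10
The 2 values of 19 occupy positions 3–4 → each gets rank 4.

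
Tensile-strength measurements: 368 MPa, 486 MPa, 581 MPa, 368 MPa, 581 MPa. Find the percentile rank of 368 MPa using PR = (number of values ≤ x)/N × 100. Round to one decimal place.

N = 5.
Strictly below 368: 0. Equal to 368: 2.
PR = 2/5 × 100 = 40.0

40.0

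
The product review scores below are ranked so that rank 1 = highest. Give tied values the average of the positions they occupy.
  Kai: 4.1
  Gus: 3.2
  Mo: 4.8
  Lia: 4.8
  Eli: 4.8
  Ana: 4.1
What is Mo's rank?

Sorted (descending): 4.8, 4.8, 4.8, 4.1, 4.1, 3.2
The 3 values of 4.8 occupy positions 1–3 → average rank 2.
The 2 values of 4.1 occupy positions 4–5 → average rank (4+5)/2 = 4.5.
Mo has value 4.8 → rank 2.

2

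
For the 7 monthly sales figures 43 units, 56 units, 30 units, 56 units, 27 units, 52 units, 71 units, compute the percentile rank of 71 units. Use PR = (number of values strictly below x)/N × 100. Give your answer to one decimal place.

N = 7.
Strictly below 71: 6. Equal to 71: 1.
PR = 6/7 × 100 = 85.7

85.7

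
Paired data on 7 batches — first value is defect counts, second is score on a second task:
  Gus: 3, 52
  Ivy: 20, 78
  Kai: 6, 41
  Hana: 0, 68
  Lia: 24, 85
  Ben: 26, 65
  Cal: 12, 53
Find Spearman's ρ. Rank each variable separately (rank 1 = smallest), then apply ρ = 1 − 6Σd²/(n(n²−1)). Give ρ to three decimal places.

0.429

Ranks of variable 1: 2, 5, 3, 1, 6, 7, 4
Ranks of variable 2: 2, 6, 1, 5, 7, 4, 3
d = r₁ − r₂: 0, -1, 2, -4, -1, 3, 1
d²: 0, 1, 4, 16, 1, 9, 1; Σd² = 32
ρ = 1 − 6·32/(7·48) = 1 − 192/336 = 0.429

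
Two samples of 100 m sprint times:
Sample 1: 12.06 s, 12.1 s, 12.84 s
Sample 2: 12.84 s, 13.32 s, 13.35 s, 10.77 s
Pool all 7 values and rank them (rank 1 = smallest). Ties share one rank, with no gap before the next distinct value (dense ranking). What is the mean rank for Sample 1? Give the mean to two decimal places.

Sorted (ascending): 10.77, 12.06, 12.1, 12.84, 12.84, 13.32, 13.35
The 2 values of 12.84 share dense rank 4.
Remaining distinct values take the next consecutive integers.
Sample 1 values → pooled ranks: 12.06→2, 12.1→3, 12.84→4
Mean rank = (2 + 3 + 4) / 3 = 3.00

3.00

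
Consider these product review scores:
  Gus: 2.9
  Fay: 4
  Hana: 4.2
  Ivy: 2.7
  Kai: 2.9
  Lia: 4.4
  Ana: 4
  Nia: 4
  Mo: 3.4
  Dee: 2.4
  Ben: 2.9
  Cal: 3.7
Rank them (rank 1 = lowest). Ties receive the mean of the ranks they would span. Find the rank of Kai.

4

Sorted (ascending): 2.4, 2.7, 2.9, 2.9, 2.9, 3.4, 3.7, 4, 4, 4, 4.2, 4.4
The 3 values of 2.9 occupy positions 3–5 → average rank 4.
The 3 values of 4 occupy positions 8–10 → average rank 9.
Kai has value 2.9 → rank 4.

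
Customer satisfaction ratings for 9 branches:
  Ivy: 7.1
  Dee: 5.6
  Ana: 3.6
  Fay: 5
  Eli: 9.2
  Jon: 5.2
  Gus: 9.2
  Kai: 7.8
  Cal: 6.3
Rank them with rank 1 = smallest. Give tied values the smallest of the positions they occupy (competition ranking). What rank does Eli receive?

Sorted (ascending): 3.6, 5, 5.2, 5.6, 6.3, 7.1, 7.8, 9.2, 9.2
The 2 values of 9.2 occupy positions 8–9 → each gets rank 8.
Eli has value 9.2 → rank 8.

8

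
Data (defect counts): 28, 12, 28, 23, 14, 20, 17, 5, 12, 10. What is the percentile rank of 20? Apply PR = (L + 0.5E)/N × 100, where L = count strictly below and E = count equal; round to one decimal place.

N = 10.
Strictly below 20: 6. Equal to 20: 1.
PR = (6 + 0.5·1)/10 × 100 = 65.0

65.0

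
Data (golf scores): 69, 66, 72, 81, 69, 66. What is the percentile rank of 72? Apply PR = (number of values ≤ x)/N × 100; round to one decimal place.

83.3

N = 6.
Strictly below 72: 4. Equal to 72: 1.
PR = 5/6 × 100 = 83.3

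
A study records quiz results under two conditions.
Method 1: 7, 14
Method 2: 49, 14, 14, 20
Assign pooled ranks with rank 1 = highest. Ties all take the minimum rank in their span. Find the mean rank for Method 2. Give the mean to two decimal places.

2.25

Sorted (descending): 49, 20, 14, 14, 14, 7
The 3 values of 14 occupy positions 3–5 → each gets rank 3.
Method 2 values → pooled ranks: 49→1, 14→3, 14→3, 20→2
Mean rank = (1 + 3 + 3 + 2) / 4 = 2.25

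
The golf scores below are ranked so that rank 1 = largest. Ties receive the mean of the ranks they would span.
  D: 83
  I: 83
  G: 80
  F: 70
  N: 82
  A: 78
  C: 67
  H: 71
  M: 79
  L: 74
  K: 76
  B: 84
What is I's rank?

2.5

Sorted (descending): 84, 83, 83, 82, 80, 79, 78, 76, 74, 71, 70, 67
The 2 values of 83 occupy positions 2–3 → average rank (2+3)/2 = 2.5.
I has value 83 → rank 2.5.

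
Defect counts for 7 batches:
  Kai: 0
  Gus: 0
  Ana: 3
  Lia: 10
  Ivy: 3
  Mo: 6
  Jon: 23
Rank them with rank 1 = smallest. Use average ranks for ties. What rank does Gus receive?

Sorted (ascending): 0, 0, 3, 3, 6, 10, 23
The 2 values of 0 occupy positions 1–2 → average rank (1+2)/2 = 1.5.
The 2 values of 3 occupy positions 3–4 → average rank (3+4)/2 = 3.5.
Gus has value 0 → rank 1.5.

1.5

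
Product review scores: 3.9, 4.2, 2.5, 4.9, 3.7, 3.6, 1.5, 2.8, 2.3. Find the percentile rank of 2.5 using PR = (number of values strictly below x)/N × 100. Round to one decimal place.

22.2

N = 9.
Strictly below 2.5: 2. Equal to 2.5: 1.
PR = 2/9 × 100 = 22.2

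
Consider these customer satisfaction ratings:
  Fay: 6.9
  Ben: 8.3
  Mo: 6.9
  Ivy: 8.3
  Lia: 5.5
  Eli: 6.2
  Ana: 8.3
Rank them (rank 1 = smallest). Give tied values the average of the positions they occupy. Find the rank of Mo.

3.5

Sorted (ascending): 5.5, 6.2, 6.9, 6.9, 8.3, 8.3, 8.3
The 2 values of 6.9 occupy positions 3–4 → average rank (3+4)/2 = 3.5.
The 3 values of 8.3 occupy positions 5–7 → average rank 6.
Mo has value 6.9 → rank 3.5.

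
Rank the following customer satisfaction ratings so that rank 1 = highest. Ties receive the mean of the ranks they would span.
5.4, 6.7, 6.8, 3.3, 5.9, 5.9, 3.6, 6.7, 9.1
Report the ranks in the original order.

7, 3.5, 2, 9, 5.5, 5.5, 8, 3.5, 1

Sorted (descending): 9.1, 6.8, 6.7, 6.7, 5.9, 5.9, 5.4, 3.6, 3.3
The 2 values of 6.7 occupy positions 3–4 → average rank (3+4)/2 = 3.5.
The 2 values of 5.9 occupy positions 5–6 → average rank (5+6)/2 = 5.5.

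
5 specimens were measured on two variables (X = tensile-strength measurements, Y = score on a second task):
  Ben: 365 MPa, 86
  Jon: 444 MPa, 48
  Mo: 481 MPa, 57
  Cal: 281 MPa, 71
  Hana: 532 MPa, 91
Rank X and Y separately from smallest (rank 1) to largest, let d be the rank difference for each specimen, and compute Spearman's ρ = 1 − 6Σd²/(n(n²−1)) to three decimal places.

0.200

Ranks of variable 1: 2, 3, 4, 1, 5
Ranks of variable 2: 4, 1, 2, 3, 5
d = r₁ − r₂: -2, 2, 2, -2, 0
d²: 4, 4, 4, 4, 0; Σd² = 16
ρ = 1 − 6·16/(5·24) = 1 − 96/120 = 0.200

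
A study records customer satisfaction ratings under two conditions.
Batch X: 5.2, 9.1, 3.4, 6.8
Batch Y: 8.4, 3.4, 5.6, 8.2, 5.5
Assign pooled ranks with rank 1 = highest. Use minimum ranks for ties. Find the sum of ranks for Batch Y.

24

Sorted (descending): 9.1, 8.4, 8.2, 6.8, 5.6, 5.5, 5.2, 3.4, 3.4
The 2 values of 3.4 occupy positions 8–9 → each gets rank 8.
Batch Y values → pooled ranks: 8.4→2, 3.4→8, 5.6→5, 8.2→3, 5.5→6
Rank sum = 2 + 8 + 5 + 3 + 6 = 24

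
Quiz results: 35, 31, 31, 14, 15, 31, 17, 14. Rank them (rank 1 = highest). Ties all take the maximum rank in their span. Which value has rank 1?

35

Sorted (descending): 35, 31, 31, 31, 17, 15, 14, 14
The 3 values of 31 occupy positions 2–4 → each gets rank 4.
The 2 values of 14 occupy positions 7–8 → each gets rank 8.
Rank 1 → value 35.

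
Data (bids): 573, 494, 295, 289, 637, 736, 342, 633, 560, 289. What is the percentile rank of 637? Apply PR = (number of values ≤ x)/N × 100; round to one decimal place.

90.0

N = 10.
Strictly below 637: 8. Equal to 637: 1.
PR = 9/10 × 100 = 90.0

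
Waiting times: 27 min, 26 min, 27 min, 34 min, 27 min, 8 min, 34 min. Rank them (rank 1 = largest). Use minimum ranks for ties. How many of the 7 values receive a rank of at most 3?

Sorted (descending): 34, 34, 27, 27, 27, 26, 8
The 2 values of 34 occupy positions 1–2 → each gets rank 1.
The 3 values of 27 occupy positions 3–5 → each gets rank 3.
Ranks ≤ 3: {1, 1, 3, 3, 3} → 5 values.

5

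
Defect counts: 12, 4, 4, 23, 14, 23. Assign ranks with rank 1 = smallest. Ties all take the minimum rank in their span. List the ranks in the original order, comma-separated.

3, 1, 1, 5, 4, 5

Sorted (ascending): 4, 4, 12, 14, 23, 23
The 2 values of 4 occupy positions 1–2 → each gets rank 1.
The 2 values of 23 occupy positions 5–6 → each gets rank 5.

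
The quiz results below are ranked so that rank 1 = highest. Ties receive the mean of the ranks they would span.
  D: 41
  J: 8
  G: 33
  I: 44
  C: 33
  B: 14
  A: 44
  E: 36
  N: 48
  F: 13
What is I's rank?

2.5

Sorted (descending): 48, 44, 44, 41, 36, 33, 33, 14, 13, 8
The 2 values of 44 occupy positions 2–3 → average rank (2+3)/2 = 2.5.
The 2 values of 33 occupy positions 6–7 → average rank (6+7)/2 = 6.5.
I has value 44 → rank 2.5.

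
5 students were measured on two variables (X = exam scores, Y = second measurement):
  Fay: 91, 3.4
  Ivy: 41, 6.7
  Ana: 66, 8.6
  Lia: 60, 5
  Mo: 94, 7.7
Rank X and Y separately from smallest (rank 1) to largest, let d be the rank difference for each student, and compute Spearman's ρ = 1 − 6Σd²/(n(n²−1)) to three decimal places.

Ranks of variable 1: 4, 1, 3, 2, 5
Ranks of variable 2: 1, 3, 5, 2, 4
d = r₁ − r₂: 3, -2, -2, 0, 1
d²: 9, 4, 4, 0, 1; Σd² = 18
ρ = 1 − 6·18/(5·24) = 1 − 108/120 = 0.100

0.100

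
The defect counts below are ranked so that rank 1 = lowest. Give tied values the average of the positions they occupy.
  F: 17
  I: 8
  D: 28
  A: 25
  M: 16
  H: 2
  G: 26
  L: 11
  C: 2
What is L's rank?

Sorted (ascending): 2, 2, 8, 11, 16, 17, 25, 26, 28
The 2 values of 2 occupy positions 1–2 → average rank (1+2)/2 = 1.5.
L has value 11 → rank 4.

4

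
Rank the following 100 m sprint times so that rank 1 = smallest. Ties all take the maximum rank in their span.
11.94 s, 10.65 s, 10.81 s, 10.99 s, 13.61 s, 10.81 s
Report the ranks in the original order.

5, 1, 3, 4, 6, 3

Sorted (ascending): 10.65, 10.81, 10.81, 10.99, 11.94, 13.61
The 2 values of 10.81 occupy positions 2–3 → each gets rank 3.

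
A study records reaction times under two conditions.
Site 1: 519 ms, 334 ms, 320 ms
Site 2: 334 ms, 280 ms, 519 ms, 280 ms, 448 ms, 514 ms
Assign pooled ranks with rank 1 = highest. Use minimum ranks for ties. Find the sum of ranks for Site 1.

Sorted (descending): 519, 519, 514, 448, 334, 334, 320, 280, 280
The 2 values of 519 occupy positions 1–2 → each gets rank 1.
The 2 values of 334 occupy positions 5–6 → each gets rank 5.
The 2 values of 280 occupy positions 8–9 → each gets rank 8.
Site 1 values → pooled ranks: 519→1, 334→5, 320→7
Rank sum = 1 + 5 + 7 = 13

13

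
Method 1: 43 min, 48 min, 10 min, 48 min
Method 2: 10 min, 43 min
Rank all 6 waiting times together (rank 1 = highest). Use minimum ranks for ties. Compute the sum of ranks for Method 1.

10

Sorted (descending): 48, 48, 43, 43, 10, 10
The 2 values of 48 occupy positions 1–2 → each gets rank 1.
The 2 values of 43 occupy positions 3–4 → each gets rank 3.
The 2 values of 10 occupy positions 5–6 → each gets rank 5.
Method 1 values → pooled ranks: 43→3, 48→1, 10→5, 48→1
Rank sum = 3 + 1 + 5 + 1 = 10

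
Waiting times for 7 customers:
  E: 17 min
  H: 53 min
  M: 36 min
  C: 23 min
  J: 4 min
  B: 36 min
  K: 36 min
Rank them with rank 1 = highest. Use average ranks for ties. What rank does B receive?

Sorted (descending): 53, 36, 36, 36, 23, 17, 4
The 3 values of 36 occupy positions 2–4 → average rank 3.
B has value 36 min → rank 3.

3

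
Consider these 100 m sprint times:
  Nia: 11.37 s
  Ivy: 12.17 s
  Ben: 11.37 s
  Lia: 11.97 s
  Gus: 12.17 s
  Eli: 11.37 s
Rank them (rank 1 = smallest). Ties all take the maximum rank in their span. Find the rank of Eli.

3

Sorted (ascending): 11.37, 11.37, 11.37, 11.97, 12.17, 12.17
The 3 values of 11.37 occupy positions 1–3 → each gets rank 3.
The 2 values of 12.17 occupy positions 5–6 → each gets rank 6.
Eli has value 11.37 s → rank 3.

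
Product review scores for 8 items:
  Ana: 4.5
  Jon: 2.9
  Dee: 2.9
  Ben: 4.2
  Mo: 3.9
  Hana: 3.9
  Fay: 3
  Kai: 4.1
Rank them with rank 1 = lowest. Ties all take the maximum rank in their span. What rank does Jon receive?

Sorted (ascending): 2.9, 2.9, 3, 3.9, 3.9, 4.1, 4.2, 4.5
The 2 values of 2.9 occupy positions 1–2 → each gets rank 2.
The 2 values of 3.9 occupy positions 4–5 → each gets rank 5.
Jon has value 2.9 → rank 2.

2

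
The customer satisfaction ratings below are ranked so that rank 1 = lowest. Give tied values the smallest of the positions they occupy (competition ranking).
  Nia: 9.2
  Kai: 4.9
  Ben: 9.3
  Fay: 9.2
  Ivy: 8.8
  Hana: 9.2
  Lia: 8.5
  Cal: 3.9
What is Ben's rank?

Sorted (ascending): 3.9, 4.9, 8.5, 8.8, 9.2, 9.2, 9.2, 9.3
The 3 values of 9.2 occupy positions 5–7 → each gets rank 5.
Ben has value 9.3 → rank 8.

8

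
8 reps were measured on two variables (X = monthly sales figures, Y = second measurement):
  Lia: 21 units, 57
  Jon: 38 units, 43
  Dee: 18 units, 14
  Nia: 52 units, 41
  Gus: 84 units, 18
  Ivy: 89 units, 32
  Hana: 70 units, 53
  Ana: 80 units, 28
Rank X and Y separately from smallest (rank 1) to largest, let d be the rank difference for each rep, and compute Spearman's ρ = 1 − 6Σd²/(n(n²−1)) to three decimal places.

-0.190

Ranks of variable 1: 2, 3, 1, 4, 7, 8, 5, 6
Ranks of variable 2: 8, 6, 1, 5, 2, 4, 7, 3
d = r₁ − r₂: -6, -3, 0, -1, 5, 4, -2, 3
d²: 36, 9, 0, 1, 25, 16, 4, 9; Σd² = 100
ρ = 1 − 6·100/(8·63) = 1 − 600/504 = -0.190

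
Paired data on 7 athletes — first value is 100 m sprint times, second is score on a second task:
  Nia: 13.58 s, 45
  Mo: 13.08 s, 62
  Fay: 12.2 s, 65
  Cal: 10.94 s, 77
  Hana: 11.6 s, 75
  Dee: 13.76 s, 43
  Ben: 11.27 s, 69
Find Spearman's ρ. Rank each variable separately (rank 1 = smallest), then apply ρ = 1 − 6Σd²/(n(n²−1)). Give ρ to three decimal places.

-0.964

Ranks of variable 1: 6, 5, 4, 1, 3, 7, 2
Ranks of variable 2: 2, 3, 4, 7, 6, 1, 5
d = r₁ − r₂: 4, 2, 0, -6, -3, 6, -3
d²: 16, 4, 0, 36, 9, 36, 9; Σd² = 110
ρ = 1 − 6·110/(7·48) = 1 − 660/336 = -0.964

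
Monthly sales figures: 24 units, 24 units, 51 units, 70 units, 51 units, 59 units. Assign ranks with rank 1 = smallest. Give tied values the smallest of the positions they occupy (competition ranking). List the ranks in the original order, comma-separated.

1, 1, 3, 6, 3, 5

Sorted (ascending): 24, 24, 51, 51, 59, 70
The 2 values of 24 occupy positions 1–2 → each gets rank 1.
The 2 values of 51 occupy positions 3–4 → each gets rank 3.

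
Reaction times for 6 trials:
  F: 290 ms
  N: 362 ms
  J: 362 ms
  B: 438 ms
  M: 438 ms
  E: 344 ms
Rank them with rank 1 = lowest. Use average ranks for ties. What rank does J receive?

Sorted (ascending): 290, 344, 362, 362, 438, 438
The 2 values of 362 occupy positions 3–4 → average rank (3+4)/2 = 3.5.
The 2 values of 438 occupy positions 5–6 → average rank (5+6)/2 = 5.5.
J has value 362 ms → rank 3.5.

3.5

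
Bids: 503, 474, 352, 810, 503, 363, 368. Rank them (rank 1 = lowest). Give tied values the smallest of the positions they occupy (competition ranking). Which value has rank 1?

Sorted (ascending): 352, 363, 368, 474, 503, 503, 810
The 2 values of 503 occupy positions 5–6 → each gets rank 5.
Rank 1 → value 352.

352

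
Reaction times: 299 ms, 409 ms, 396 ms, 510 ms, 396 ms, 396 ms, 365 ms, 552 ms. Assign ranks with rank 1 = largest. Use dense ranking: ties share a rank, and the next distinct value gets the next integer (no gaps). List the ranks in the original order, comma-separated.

6, 3, 4, 2, 4, 4, 5, 1

Sorted (descending): 552, 510, 409, 396, 396, 396, 365, 299
The 3 values of 396 share dense rank 4.
Remaining distinct values take the next consecutive integers.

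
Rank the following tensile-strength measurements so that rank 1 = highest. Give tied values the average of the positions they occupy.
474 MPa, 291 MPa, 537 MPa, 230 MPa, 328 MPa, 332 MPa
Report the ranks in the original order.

Sorted (descending): 537, 474, 332, 328, 291, 230
No ties — each value takes its position as its rank.

2, 5, 1, 6, 4, 3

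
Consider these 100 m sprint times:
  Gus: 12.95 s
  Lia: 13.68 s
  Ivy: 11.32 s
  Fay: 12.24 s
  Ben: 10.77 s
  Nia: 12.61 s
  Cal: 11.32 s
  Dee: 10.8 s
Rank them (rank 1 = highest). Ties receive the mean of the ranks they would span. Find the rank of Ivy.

Sorted (descending): 13.68, 12.95, 12.61, 12.24, 11.32, 11.32, 10.8, 10.77
The 2 values of 11.32 occupy positions 5–6 → average rank (5+6)/2 = 5.5.
Ivy has value 11.32 s → rank 5.5.

5.5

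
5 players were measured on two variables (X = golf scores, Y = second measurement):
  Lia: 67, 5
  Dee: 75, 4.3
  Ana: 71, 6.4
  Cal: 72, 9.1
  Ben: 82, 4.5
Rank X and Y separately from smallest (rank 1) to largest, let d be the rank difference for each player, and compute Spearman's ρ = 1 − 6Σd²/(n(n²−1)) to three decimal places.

Ranks of variable 1: 1, 4, 2, 3, 5
Ranks of variable 2: 3, 1, 4, 5, 2
d = r₁ − r₂: -2, 3, -2, -2, 3
d²: 4, 9, 4, 4, 9; Σd² = 30
ρ = 1 − 6·30/(5·24) = 1 − 180/120 = -0.500

-0.500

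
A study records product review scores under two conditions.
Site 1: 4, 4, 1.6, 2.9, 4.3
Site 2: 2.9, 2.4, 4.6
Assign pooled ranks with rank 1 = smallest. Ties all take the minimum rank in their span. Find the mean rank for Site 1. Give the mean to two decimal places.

4.20

Sorted (ascending): 1.6, 2.4, 2.9, 2.9, 4, 4, 4.3, 4.6
The 2 values of 2.9 occupy positions 3–4 → each gets rank 3.
The 2 values of 4 occupy positions 5–6 → each gets rank 5.
Site 1 values → pooled ranks: 4→5, 4→5, 1.6→1, 2.9→3, 4.3→7
Mean rank = (5 + 5 + 1 + 3 + 7) / 5 = 4.20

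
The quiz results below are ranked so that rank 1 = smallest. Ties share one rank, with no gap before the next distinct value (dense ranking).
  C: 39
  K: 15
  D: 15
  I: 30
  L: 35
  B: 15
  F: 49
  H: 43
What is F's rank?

6

Sorted (ascending): 15, 15, 15, 30, 35, 39, 43, 49
The 3 values of 15 share dense rank 1.
Remaining distinct values take the next consecutive integers.
F has value 49 → rank 6.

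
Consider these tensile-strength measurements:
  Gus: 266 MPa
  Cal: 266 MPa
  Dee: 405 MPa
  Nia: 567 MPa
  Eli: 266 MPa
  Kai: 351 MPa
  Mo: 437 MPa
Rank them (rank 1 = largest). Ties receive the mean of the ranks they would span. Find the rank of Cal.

6

Sorted (descending): 567, 437, 405, 351, 266, 266, 266
The 3 values of 266 occupy positions 5–7 → average rank 6.
Cal has value 266 MPa → rank 6.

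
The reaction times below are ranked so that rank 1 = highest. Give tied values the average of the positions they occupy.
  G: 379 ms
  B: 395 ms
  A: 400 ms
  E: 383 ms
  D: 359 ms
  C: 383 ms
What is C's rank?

3.5

Sorted (descending): 400, 395, 383, 383, 379, 359
The 2 values of 383 occupy positions 3–4 → average rank (3+4)/2 = 3.5.
C has value 383 ms → rank 3.5.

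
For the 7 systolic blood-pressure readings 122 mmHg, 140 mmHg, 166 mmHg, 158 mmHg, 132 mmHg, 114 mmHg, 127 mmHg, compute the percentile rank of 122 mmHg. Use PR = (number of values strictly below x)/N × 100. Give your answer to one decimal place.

N = 7.
Strictly below 122: 1. Equal to 122: 1.
PR = 1/7 × 100 = 14.3

14.3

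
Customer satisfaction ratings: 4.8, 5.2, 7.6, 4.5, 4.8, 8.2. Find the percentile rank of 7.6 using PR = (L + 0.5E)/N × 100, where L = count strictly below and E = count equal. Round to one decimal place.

N = 6.
Strictly below 7.6: 4. Equal to 7.6: 1.
PR = (4 + 0.5·1)/6 × 100 = 75.0

75.0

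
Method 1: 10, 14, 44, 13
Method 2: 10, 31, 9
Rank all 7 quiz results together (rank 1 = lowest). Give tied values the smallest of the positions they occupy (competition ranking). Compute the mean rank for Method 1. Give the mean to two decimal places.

4.50

Sorted (ascending): 9, 10, 10, 13, 14, 31, 44
The 2 values of 10 occupy positions 2–3 → each gets rank 2.
Method 1 values → pooled ranks: 10→2, 14→5, 44→7, 13→4
Mean rank = (2 + 5 + 7 + 4) / 4 = 4.50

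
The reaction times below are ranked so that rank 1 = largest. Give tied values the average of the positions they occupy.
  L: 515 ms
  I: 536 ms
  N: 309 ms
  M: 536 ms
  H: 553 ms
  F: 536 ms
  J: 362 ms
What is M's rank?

Sorted (descending): 553, 536, 536, 536, 515, 362, 309
The 3 values of 536 occupy positions 2–4 → average rank 3.
M has value 536 ms → rank 3.

3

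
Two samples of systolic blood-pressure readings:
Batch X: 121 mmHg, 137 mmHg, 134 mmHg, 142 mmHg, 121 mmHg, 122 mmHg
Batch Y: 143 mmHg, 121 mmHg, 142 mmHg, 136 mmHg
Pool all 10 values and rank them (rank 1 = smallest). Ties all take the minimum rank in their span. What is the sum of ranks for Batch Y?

25

Sorted (ascending): 121, 121, 121, 122, 134, 136, 137, 142, 142, 143
The 3 values of 121 occupy positions 1–3 → each gets rank 1.
The 2 values of 142 occupy positions 8–9 → each gets rank 8.
Batch Y values → pooled ranks: 143→10, 121→1, 142→8, 136→6
Rank sum = 10 + 1 + 8 + 6 = 25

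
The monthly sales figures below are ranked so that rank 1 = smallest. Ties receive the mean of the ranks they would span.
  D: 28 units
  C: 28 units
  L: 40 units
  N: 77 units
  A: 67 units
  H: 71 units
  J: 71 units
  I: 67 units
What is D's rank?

1.5

Sorted (ascending): 28, 28, 40, 67, 67, 71, 71, 77
The 2 values of 28 occupy positions 1–2 → average rank (1+2)/2 = 1.5.
The 2 values of 67 occupy positions 4–5 → average rank (4+5)/2 = 4.5.
The 2 values of 71 occupy positions 6–7 → average rank (6+7)/2 = 6.5.
D has value 28 units → rank 1.5.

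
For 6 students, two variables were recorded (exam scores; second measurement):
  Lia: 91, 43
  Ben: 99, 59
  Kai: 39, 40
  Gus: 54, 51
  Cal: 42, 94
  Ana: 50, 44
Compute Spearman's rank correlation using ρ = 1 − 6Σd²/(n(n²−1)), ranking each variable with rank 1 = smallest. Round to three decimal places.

0.257

Ranks of variable 1: 5, 6, 1, 4, 2, 3
Ranks of variable 2: 2, 5, 1, 4, 6, 3
d = r₁ − r₂: 3, 1, 0, 0, -4, 0
d²: 9, 1, 0, 0, 16, 0; Σd² = 26
ρ = 1 − 6·26/(6·35) = 1 − 156/210 = 0.257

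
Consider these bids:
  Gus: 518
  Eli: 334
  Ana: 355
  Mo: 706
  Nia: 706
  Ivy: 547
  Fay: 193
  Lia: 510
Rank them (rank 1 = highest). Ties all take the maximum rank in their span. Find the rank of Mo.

Sorted (descending): 706, 706, 547, 518, 510, 355, 334, 193
The 2 values of 706 occupy positions 1–2 → each gets rank 2.
Mo has value 706 → rank 2.

2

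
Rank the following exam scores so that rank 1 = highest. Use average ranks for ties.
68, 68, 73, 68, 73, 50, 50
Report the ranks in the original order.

4, 4, 1.5, 4, 1.5, 6.5, 6.5

Sorted (descending): 73, 73, 68, 68, 68, 50, 50
The 2 values of 73 occupy positions 1–2 → average rank (1+2)/2 = 1.5.
The 3 values of 68 occupy positions 3–5 → average rank 4.
The 2 values of 50 occupy positions 6–7 → average rank (6+7)/2 = 6.5.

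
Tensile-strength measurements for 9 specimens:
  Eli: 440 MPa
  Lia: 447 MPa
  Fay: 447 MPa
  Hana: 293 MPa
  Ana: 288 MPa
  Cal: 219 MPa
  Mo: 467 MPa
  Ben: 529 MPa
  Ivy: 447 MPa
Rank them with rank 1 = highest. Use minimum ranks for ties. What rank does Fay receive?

Sorted (descending): 529, 467, 447, 447, 447, 440, 293, 288, 219
The 3 values of 447 occupy positions 3–5 → each gets rank 3.
Fay has value 447 MPa → rank 3.

3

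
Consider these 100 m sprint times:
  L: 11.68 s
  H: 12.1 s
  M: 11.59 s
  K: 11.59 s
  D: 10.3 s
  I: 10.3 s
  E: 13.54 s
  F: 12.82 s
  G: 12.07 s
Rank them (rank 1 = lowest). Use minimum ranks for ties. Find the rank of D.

Sorted (ascending): 10.3, 10.3, 11.59, 11.59, 11.68, 12.07, 12.1, 12.82, 13.54
The 2 values of 10.3 occupy positions 1–2 → each gets rank 1.
The 2 values of 11.59 occupy positions 3–4 → each gets rank 3.
D has value 10.3 s → rank 1.

1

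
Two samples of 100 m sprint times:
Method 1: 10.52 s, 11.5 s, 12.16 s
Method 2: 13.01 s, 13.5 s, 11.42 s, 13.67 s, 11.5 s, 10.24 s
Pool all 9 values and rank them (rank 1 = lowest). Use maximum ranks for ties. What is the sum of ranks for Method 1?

13

Sorted (ascending): 10.24, 10.52, 11.42, 11.5, 11.5, 12.16, 13.01, 13.5, 13.67
The 2 values of 11.5 occupy positions 4–5 → each gets rank 5.
Method 1 values → pooled ranks: 10.52→2, 11.5→5, 12.16→6
Rank sum = 2 + 5 + 6 = 13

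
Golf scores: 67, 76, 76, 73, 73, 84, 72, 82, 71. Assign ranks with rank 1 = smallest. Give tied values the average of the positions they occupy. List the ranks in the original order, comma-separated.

1, 6.5, 6.5, 4.5, 4.5, 9, 3, 8, 2

Sorted (ascending): 67, 71, 72, 73, 73, 76, 76, 82, 84
The 2 values of 73 occupy positions 4–5 → average rank (4+5)/2 = 4.5.
The 2 values of 76 occupy positions 6–7 → average rank (6+7)/2 = 6.5.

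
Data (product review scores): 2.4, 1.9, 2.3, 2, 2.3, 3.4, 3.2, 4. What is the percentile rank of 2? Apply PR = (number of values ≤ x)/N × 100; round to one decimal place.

25.0

N = 8.
Strictly below 2: 1. Equal to 2: 1.
PR = 2/8 × 100 = 25.0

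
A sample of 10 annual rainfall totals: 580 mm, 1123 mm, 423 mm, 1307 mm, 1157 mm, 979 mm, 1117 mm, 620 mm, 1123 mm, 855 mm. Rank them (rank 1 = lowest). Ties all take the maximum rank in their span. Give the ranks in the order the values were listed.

2, 8, 1, 10, 9, 5, 6, 3, 8, 4

Sorted (ascending): 423, 580, 620, 855, 979, 1117, 1123, 1123, 1157, 1307
The 2 values of 1123 occupy positions 7–8 → each gets rank 8.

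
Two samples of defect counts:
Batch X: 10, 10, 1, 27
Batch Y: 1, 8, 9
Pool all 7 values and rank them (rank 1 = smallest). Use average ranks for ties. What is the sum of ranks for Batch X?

Sorted (ascending): 1, 1, 8, 9, 10, 10, 27
The 2 values of 1 occupy positions 1–2 → average rank (1+2)/2 = 1.5.
The 2 values of 10 occupy positions 5–6 → average rank (5+6)/2 = 5.5.
Batch X values → pooled ranks: 10→5.5, 10→5.5, 1→1.5, 27→7
Rank sum = 5.5 + 5.5 + 1.5 + 7 = 19.5

19.5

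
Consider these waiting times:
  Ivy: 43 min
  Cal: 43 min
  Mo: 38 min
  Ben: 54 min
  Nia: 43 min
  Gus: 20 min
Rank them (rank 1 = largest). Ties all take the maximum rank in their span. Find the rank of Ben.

Sorted (descending): 54, 43, 43, 43, 38, 20
The 3 values of 43 occupy positions 2–4 → each gets rank 4.
Ben has value 54 min → rank 1.

1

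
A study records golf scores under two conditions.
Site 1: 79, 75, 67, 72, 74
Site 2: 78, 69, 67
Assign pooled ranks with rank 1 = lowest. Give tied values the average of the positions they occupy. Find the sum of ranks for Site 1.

24.5

Sorted (ascending): 67, 67, 69, 72, 74, 75, 78, 79
The 2 values of 67 occupy positions 1–2 → average rank (1+2)/2 = 1.5.
Site 1 values → pooled ranks: 79→8, 75→6, 67→1.5, 72→4, 74→5
Rank sum = 8 + 6 + 1.5 + 4 + 5 = 24.5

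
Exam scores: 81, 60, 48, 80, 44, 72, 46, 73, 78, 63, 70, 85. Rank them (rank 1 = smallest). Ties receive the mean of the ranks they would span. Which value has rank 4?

Sorted (ascending): 44, 46, 48, 60, 63, 70, 72, 73, 78, 80, 81, 85
No ties — each value takes its position as its rank.
Rank 4 → value 60.

60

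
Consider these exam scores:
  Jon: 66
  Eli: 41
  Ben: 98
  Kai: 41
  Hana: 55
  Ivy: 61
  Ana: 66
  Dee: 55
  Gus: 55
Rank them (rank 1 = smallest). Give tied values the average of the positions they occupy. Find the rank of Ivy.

Sorted (ascending): 41, 41, 55, 55, 55, 61, 66, 66, 98
The 2 values of 41 occupy positions 1–2 → average rank (1+2)/2 = 1.5.
The 3 values of 55 occupy positions 3–5 → average rank 4.
The 2 values of 66 occupy positions 7–8 → average rank (7+8)/2 = 7.5.
Ivy has value 61 → rank 6.

6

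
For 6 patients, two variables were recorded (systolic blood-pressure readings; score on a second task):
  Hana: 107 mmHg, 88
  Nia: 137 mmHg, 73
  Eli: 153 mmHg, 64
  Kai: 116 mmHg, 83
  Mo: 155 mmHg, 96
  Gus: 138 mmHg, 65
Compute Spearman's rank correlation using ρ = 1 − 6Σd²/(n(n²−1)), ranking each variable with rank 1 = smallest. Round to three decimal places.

-0.143

Ranks of variable 1: 1, 3, 5, 2, 6, 4
Ranks of variable 2: 5, 3, 1, 4, 6, 2
d = r₁ − r₂: -4, 0, 4, -2, 0, 2
d²: 16, 0, 16, 4, 0, 4; Σd² = 40
ρ = 1 − 6·40/(6·35) = 1 − 240/210 = -0.143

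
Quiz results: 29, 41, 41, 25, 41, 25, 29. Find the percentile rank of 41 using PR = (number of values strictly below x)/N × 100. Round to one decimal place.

N = 7.
Strictly below 41: 4. Equal to 41: 3.
PR = 4/7 × 100 = 57.1

57.1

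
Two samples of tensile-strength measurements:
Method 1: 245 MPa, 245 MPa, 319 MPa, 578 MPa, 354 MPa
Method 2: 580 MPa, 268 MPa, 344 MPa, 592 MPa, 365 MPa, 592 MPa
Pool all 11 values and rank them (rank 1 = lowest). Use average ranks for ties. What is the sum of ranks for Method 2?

45

Sorted (ascending): 245, 245, 268, 319, 344, 354, 365, 578, 580, 592, 592
The 2 values of 245 occupy positions 1–2 → average rank (1+2)/2 = 1.5.
The 2 values of 592 occupy positions 10–11 → average rank (10+11)/2 = 10.5.
Method 2 values → pooled ranks: 580→9, 268→3, 344→5, 592→10.5, 365→7, 592→10.5
Rank sum = 9 + 3 + 5 + 10.5 + 7 + 10.5 = 45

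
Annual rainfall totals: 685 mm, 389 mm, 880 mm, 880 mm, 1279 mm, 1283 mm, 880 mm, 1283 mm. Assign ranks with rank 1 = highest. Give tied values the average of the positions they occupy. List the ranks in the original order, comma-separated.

Sorted (descending): 1283, 1283, 1279, 880, 880, 880, 685, 389
The 2 values of 1283 occupy positions 1–2 → average rank (1+2)/2 = 1.5.
The 3 values of 880 occupy positions 4–6 → average rank 5.

7, 8, 5, 5, 3, 1.5, 5, 1.5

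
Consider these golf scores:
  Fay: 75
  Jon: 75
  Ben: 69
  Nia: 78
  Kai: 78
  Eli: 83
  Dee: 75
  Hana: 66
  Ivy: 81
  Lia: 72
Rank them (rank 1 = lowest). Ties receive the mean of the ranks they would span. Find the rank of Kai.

Sorted (ascending): 66, 69, 72, 75, 75, 75, 78, 78, 81, 83
The 3 values of 75 occupy positions 4–6 → average rank 5.
The 2 values of 78 occupy positions 7–8 → average rank (7+8)/2 = 7.5.
Kai has value 78 → rank 7.5.

7.5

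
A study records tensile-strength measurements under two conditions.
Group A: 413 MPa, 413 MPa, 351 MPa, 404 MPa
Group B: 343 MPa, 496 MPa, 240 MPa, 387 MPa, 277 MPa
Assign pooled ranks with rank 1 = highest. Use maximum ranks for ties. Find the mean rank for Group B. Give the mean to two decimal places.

6.00

Sorted (descending): 496, 413, 413, 404, 387, 351, 343, 277, 240
The 2 values of 413 occupy positions 2–3 → each gets rank 3.
Group B values → pooled ranks: 343→7, 496→1, 240→9, 387→5, 277→8
Mean rank = (7 + 1 + 9 + 5 + 8) / 5 = 6.00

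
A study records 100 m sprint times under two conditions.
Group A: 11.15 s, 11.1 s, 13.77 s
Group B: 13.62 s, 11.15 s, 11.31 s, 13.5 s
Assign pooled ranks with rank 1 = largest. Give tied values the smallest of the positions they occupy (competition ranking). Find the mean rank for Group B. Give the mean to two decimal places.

Sorted (descending): 13.77, 13.62, 13.5, 11.31, 11.15, 11.15, 11.1
The 2 values of 11.15 occupy positions 5–6 → each gets rank 5.
Group B values → pooled ranks: 13.62→2, 11.15→5, 11.31→4, 13.5→3
Mean rank = (2 + 5 + 4 + 3) / 4 = 3.50

3.50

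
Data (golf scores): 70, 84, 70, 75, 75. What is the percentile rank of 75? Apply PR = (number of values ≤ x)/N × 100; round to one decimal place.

N = 5.
Strictly below 75: 2. Equal to 75: 2.
PR = 4/5 × 100 = 80.0

80.0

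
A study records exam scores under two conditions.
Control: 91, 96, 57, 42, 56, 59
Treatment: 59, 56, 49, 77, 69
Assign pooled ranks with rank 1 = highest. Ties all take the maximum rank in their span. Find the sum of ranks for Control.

Sorted (descending): 96, 91, 77, 69, 59, 59, 57, 56, 56, 49, 42
The 2 values of 59 occupy positions 5–6 → each gets rank 6.
The 2 values of 56 occupy positions 8–9 → each gets rank 9.
Control values → pooled ranks: 91→2, 96→1, 57→7, 42→11, 56→9, 59→6
Rank sum = 2 + 1 + 7 + 11 + 9 + 6 = 36

36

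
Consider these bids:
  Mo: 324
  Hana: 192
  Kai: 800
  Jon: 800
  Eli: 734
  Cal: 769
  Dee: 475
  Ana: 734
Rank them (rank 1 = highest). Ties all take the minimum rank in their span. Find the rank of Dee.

6

Sorted (descending): 800, 800, 769, 734, 734, 475, 324, 192
The 2 values of 800 occupy positions 1–2 → each gets rank 1.
The 2 values of 734 occupy positions 4–5 → each gets rank 4.
Dee has value 475 → rank 6.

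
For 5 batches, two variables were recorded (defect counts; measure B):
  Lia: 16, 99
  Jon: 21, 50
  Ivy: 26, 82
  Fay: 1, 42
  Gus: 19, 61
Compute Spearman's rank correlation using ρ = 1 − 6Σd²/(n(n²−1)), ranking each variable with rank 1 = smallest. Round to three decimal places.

Ranks of variable 1: 2, 4, 5, 1, 3
Ranks of variable 2: 5, 2, 4, 1, 3
d = r₁ − r₂: -3, 2, 1, 0, 0
d²: 9, 4, 1, 0, 0; Σd² = 14
ρ = 1 − 6·14/(5·24) = 1 − 84/120 = 0.300

0.300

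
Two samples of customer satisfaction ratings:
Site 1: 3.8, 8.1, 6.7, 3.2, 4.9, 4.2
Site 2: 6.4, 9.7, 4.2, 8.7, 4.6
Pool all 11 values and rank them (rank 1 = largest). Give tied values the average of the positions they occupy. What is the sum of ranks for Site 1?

Sorted (descending): 9.7, 8.7, 8.1, 6.7, 6.4, 4.9, 4.6, 4.2, 4.2, 3.8, 3.2
The 2 values of 4.2 occupy positions 8–9 → average rank (8+9)/2 = 8.5.
Site 1 values → pooled ranks: 3.8→10, 8.1→3, 6.7→4, 3.2→11, 4.9→6, 4.2→8.5
Rank sum = 10 + 3 + 4 + 11 + 6 + 8.5 = 42.5

42.5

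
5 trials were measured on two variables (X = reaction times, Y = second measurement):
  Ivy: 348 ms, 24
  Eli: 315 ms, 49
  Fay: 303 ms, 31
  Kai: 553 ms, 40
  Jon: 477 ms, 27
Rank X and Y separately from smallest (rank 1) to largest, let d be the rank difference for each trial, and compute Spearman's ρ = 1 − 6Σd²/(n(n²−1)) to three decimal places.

-0.100

Ranks of variable 1: 3, 2, 1, 5, 4
Ranks of variable 2: 1, 5, 3, 4, 2
d = r₁ − r₂: 2, -3, -2, 1, 2
d²: 4, 9, 4, 1, 4; Σd² = 22
ρ = 1 − 6·22/(5·24) = 1 − 132/120 = -0.100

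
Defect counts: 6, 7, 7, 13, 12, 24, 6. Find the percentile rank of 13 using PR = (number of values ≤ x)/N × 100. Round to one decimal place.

85.7

N = 7.
Strictly below 13: 5. Equal to 13: 1.
PR = 6/7 × 100 = 85.7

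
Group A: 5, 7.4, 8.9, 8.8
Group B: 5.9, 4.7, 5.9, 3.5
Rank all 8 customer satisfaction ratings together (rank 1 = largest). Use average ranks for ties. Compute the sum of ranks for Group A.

Sorted (descending): 8.9, 8.8, 7.4, 5.9, 5.9, 5, 4.7, 3.5
The 2 values of 5.9 occupy positions 4–5 → average rank (4+5)/2 = 4.5.
Group A values → pooled ranks: 5→6, 7.4→3, 8.9→1, 8.8→2
Rank sum = 6 + 3 + 1 + 2 = 12

12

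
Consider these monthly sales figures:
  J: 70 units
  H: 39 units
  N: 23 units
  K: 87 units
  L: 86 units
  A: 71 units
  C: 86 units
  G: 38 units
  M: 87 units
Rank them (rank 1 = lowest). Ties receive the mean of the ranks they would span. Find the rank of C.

6.5

Sorted (ascending): 23, 38, 39, 70, 71, 86, 86, 87, 87
The 2 values of 86 occupy positions 6–7 → average rank (6+7)/2 = 6.5.
The 2 values of 87 occupy positions 8–9 → average rank (8+9)/2 = 8.5.
C has value 86 units → rank 6.5.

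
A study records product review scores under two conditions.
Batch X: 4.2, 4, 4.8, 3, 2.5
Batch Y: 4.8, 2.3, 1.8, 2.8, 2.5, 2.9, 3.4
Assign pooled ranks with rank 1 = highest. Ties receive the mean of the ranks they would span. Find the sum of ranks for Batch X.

24

Sorted (descending): 4.8, 4.8, 4.2, 4, 3.4, 3, 2.9, 2.8, 2.5, 2.5, 2.3, 1.8
The 2 values of 4.8 occupy positions 1–2 → average rank (1+2)/2 = 1.5.
The 2 values of 2.5 occupy positions 9–10 → average rank (9+10)/2 = 9.5.
Batch X values → pooled ranks: 4.2→3, 4→4, 4.8→1.5, 3→6, 2.5→9.5
Rank sum = 3 + 4 + 1.5 + 6 + 9.5 = 24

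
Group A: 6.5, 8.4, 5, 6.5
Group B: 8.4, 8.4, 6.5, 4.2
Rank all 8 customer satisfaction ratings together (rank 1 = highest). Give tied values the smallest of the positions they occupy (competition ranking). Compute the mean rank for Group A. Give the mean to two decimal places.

4.00

Sorted (descending): 8.4, 8.4, 8.4, 6.5, 6.5, 6.5, 5, 4.2
The 3 values of 8.4 occupy positions 1–3 → each gets rank 1.
The 3 values of 6.5 occupy positions 4–6 → each gets rank 4.
Group A values → pooled ranks: 6.5→4, 8.4→1, 5→7, 6.5→4
Mean rank = (4 + 1 + 7 + 4) / 4 = 4.00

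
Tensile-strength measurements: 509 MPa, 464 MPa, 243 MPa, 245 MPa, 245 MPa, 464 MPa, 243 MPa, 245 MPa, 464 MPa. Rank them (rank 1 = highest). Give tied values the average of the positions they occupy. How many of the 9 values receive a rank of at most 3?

4

Sorted (descending): 509, 464, 464, 464, 245, 245, 245, 243, 243
The 3 values of 464 occupy positions 2–4 → average rank 3.
The 3 values of 245 occupy positions 5–7 → average rank 6.
The 2 values of 243 occupy positions 8–9 → average rank (8+9)/2 = 8.5.
Ranks ≤ 3: {1, 3, 3, 3} → 4 values.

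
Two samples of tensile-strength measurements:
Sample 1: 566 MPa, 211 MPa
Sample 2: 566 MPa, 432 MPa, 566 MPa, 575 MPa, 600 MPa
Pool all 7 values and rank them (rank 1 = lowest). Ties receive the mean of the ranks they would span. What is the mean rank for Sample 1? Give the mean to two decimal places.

2.50

Sorted (ascending): 211, 432, 566, 566, 566, 575, 600
The 3 values of 566 occupy positions 3–5 → average rank 4.
Sample 1 values → pooled ranks: 566→4, 211→1
Mean rank = (4 + 1) / 2 = 2.50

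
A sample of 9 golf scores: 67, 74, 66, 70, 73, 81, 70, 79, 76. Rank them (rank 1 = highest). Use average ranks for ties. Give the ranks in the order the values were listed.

Sorted (descending): 81, 79, 76, 74, 73, 70, 70, 67, 66
The 2 values of 70 occupy positions 6–7 → average rank (6+7)/2 = 6.5.

8, 4, 9, 6.5, 5, 1, 6.5, 2, 3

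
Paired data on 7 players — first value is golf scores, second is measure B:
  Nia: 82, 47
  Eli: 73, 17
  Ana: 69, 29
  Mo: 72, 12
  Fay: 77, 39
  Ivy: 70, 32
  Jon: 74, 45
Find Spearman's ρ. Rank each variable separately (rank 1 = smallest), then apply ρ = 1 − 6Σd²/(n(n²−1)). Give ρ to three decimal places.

0.679

Ranks of variable 1: 7, 4, 1, 3, 6, 2, 5
Ranks of variable 2: 7, 2, 3, 1, 5, 4, 6
d = r₁ − r₂: 0, 2, -2, 2, 1, -2, -1
d²: 0, 4, 4, 4, 1, 4, 1; Σd² = 18
ρ = 1 − 6·18/(7·48) = 1 − 108/336 = 0.679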